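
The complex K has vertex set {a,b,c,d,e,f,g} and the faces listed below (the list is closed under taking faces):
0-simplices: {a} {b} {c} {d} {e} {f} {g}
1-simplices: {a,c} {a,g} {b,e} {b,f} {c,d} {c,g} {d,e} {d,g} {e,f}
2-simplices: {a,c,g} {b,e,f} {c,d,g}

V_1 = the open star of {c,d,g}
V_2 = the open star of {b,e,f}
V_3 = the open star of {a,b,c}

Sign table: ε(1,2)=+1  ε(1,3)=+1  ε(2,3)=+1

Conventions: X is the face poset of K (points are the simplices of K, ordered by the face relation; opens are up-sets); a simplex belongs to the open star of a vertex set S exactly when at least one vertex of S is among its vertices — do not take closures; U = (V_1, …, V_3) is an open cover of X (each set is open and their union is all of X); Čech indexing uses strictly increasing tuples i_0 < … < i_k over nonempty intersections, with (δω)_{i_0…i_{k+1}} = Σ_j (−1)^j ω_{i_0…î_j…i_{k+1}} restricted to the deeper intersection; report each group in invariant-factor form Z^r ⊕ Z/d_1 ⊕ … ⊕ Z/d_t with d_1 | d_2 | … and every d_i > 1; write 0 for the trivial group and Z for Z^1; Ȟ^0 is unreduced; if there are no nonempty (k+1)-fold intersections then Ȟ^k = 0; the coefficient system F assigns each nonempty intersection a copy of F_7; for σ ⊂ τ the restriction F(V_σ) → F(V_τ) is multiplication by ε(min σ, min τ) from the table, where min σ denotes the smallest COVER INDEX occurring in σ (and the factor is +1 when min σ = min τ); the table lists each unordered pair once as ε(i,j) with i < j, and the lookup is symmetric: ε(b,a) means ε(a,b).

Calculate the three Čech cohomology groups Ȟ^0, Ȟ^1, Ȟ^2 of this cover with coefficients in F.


nerve of the cover:
  V1={{c},{d},{g},{a,c},{a,g},{c,d},{c,g},{d,e},{d,g},{a,c,g},{c,d,g}} V2={{b},{e},{f},{b,e},{b,f},{d,e},{e,f},{b,e,f}} V3={{a},{b},{c},{a,c},{a,g},{b,e},{b,f},{c,d},{c,g},{a,c,g},{b,e,f},{c,d,g}}
  V12={{d,e}} V13={{c},{a,c},{a,g},{c,d},{c,g},{a,c,g},{c,d,g}} V23={{b},{b,e},{b,f},{b,e,f}}
C dims 3,3; δ0: rk_F7 2
Ȟ^0 = (3 − 2) − 0 = 1, so Ȟ^0 ≅ Z/7
Ȟ^1 = (3 − 0) − 2 = 1, so Ȟ^1 ≅ Z/7
Ȟ^2 = (0 − 0) − 0 = 0, so Ȟ^2 ≅ 0

Ȟ^0 = Z/7, Ȟ^1 = Z/7, Ȟ^2 = 0


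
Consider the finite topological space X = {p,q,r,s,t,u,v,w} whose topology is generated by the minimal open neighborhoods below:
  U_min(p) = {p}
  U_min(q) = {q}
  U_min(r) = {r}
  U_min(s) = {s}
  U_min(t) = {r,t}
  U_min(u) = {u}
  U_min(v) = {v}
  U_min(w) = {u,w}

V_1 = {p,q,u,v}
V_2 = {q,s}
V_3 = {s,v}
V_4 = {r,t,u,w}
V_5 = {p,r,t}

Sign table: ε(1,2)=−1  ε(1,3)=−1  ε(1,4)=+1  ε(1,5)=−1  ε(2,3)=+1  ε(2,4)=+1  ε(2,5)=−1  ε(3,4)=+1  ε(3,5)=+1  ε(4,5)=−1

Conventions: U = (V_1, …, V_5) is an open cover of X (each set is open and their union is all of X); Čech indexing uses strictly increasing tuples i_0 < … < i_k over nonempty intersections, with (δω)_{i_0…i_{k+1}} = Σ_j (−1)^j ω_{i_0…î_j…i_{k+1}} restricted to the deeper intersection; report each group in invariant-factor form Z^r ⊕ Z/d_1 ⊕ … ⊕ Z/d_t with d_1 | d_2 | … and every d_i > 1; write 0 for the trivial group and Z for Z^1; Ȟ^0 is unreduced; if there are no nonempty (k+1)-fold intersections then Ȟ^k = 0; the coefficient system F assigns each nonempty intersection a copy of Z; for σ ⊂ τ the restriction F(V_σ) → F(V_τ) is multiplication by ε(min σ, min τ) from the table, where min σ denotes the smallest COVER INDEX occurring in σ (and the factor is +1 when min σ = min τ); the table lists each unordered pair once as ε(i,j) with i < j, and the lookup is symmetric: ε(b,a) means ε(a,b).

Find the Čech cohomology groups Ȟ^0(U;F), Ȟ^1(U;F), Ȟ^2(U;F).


nonempty intersections:
  V12={q} V13={v} V14={u} V15={p} V23={s} V45={r,t}
C dims 5,6; δ0: rk 4, SNF 1^4
Ȟ^0: (5−4)−0=1 ⇒ Z
Ȟ^1: (6−0)−4=2 ⇒ Z^2
Ȟ^2: (0−0)−0=0 ⇒ 0

Ȟ^0 ≅ Z, Ȟ^1 ≅ Z^2 and Ȟ^2 ≅ 0


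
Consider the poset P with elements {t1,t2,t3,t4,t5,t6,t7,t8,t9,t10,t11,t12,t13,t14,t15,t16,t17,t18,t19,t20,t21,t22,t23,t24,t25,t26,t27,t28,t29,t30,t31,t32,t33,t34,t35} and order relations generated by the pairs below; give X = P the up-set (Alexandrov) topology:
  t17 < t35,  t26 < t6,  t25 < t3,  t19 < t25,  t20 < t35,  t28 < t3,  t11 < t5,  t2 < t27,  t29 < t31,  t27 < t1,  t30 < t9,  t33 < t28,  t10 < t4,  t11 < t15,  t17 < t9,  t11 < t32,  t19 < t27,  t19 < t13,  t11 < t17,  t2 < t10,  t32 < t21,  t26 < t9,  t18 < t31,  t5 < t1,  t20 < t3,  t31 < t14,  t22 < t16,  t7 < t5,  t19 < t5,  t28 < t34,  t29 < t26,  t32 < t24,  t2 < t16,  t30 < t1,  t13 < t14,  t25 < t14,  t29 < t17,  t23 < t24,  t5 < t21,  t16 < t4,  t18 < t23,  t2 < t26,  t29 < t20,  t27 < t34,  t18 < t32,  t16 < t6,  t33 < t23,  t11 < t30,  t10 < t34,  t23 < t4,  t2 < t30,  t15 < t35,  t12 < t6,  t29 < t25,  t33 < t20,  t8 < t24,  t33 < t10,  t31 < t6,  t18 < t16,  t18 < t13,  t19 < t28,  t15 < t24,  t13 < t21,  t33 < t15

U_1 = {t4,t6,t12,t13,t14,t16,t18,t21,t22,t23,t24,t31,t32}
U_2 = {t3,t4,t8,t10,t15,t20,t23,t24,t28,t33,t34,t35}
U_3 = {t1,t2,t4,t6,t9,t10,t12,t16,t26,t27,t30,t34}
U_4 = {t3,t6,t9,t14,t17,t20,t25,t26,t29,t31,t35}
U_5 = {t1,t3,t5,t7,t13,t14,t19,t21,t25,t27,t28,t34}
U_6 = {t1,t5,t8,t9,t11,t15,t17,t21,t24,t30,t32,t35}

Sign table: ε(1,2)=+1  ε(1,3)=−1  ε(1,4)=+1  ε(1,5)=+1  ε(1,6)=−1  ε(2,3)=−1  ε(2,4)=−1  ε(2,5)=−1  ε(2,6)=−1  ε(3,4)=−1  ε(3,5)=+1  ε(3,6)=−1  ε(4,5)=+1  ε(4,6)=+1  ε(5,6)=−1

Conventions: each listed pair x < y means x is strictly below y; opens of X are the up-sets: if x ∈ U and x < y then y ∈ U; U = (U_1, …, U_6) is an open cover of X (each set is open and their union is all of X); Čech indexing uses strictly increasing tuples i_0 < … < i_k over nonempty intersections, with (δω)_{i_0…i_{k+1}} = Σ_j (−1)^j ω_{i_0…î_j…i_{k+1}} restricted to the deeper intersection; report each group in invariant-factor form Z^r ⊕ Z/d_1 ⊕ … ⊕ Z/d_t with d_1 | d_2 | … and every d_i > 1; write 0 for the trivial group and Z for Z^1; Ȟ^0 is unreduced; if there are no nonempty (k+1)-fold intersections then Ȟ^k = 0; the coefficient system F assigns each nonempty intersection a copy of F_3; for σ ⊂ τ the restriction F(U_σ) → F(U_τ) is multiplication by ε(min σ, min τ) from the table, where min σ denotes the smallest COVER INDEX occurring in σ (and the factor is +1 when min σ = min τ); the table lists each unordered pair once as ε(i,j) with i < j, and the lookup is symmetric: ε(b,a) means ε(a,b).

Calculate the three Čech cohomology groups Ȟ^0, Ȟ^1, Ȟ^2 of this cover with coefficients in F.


Ȟ^0 ≅ 0,  Ȟ^1 ≅ 0,  Ȟ^2 ≅ Z/3

nonempty overlaps:
  U12={t4,t23,t24} U13={t4,t6,t12,t16} U14={t6,t14,t31} U15={t13,t14,t21} U16={t21,t24,t32} U23={t4,t10,t34} U24={t3,t20,t35} U25={t3,t28,t34} U26={t8,t15,t24,t35} U34={t6,t9,t26} U35={t1,t27,t34} U36={t1,t9,t30} U45={t3,t14,t25} U46={t9,t17,t35} U56={t1,t5,t21}
  U123={t4} U126={t24} U134={t6} U145={t14} U156={t21} U235={t34} U245={t3} U246={t35} U346={t9} U356={t1}
C dims 6,15,10; δ0: rk_F3 6; δ1: rk_F3 9
degree 0: 6−6−0 = 0 → Ȟ^0 ≅ 0
degree 1: 15−9−6 = 0 → Ȟ^1 ≅ 0
degree 2: 10−0−9 = 1 → Ȟ^2 ≅ Z/3


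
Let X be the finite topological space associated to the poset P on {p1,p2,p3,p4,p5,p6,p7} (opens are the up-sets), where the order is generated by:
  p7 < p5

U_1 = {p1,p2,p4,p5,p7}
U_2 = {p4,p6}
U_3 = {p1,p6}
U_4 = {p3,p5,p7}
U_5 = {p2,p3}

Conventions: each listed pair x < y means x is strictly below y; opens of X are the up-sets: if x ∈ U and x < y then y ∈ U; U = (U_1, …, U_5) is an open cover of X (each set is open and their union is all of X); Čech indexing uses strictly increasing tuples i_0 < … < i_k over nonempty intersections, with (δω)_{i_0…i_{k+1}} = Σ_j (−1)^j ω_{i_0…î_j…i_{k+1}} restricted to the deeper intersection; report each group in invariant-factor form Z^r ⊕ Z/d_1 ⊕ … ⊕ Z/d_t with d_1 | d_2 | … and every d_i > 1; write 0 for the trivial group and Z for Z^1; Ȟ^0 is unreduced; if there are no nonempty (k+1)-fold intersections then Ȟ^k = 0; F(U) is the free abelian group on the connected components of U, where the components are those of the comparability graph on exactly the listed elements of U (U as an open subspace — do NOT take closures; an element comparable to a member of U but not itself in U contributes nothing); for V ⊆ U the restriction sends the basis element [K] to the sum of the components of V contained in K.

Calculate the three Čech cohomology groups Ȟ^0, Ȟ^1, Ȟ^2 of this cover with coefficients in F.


Ȟ^0 ≅ Z^6, Ȟ^1 ≅ 0, Ȟ^2 ≅ 0

cover nerve:
  U12={p4} U13={p1} U14={p5,p7} U15={p2} U23={p6} U45={p3}
components per intersection:
  U1: {p1} {p2} {p4} {p5,p7}
  U2: {p4} {p6}
  U3: {p1} {p6}
  U4: {p3} {p5,p7}
  U5: {p2} {p3}
  U12: {p4}
  U13: {p1}
  U14: {p5,p7}
  U15: {p2}
  U23: {p6}
  U45: {p3}
C dims 12,6; δ0: rk 6, SNF 1^6
Ȟ^0: (12−6)−0=6 ⇒ Z^6
Ȟ^1: (6−0)−6=0 ⇒ 0
Ȟ^2: (0−0)−0=0 ⇒ 0


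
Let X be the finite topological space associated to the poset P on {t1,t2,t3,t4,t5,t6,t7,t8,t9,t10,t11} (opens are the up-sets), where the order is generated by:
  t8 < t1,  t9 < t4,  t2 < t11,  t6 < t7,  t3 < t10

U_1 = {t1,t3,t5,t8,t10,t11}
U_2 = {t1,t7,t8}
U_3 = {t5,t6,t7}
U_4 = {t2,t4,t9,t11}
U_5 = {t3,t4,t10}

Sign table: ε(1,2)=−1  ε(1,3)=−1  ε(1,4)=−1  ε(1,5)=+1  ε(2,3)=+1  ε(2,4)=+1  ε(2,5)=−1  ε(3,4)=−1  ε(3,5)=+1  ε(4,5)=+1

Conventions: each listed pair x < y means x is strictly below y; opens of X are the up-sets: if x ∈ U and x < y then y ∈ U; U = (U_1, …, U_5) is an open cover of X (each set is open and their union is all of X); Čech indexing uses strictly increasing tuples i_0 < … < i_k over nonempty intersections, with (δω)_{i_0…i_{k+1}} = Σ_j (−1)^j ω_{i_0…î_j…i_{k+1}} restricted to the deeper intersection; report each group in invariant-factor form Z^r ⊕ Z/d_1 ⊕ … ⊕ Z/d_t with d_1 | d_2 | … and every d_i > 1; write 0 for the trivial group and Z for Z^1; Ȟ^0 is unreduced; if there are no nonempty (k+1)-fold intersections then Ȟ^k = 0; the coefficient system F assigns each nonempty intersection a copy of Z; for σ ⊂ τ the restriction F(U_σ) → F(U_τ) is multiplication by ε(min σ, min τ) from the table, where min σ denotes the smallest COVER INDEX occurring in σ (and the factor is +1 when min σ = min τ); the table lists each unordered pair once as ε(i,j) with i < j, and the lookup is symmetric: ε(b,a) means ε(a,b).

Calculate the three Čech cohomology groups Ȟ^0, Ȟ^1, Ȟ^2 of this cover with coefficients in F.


Ȟ^0 ≅ 0, Ȟ^1 ≅ Z ⊕ Z/2, Ȟ^2 ≅ 0

nerve simplices:
  U12={t1,t8} U13={t5} U14={t11} U15={t3,t10} U23={t7} U45={t4}
C dims 5,6; δ0: rk 5, SNF 1^4·2
degree 0: 5−5−0 = 0 → Ȟ^0 ≅ 0
degree 1: 6−0−5 = 1 plus torsion [2] → Ȟ^1 ≅ Z ⊕ Z/2
degree 2: 0−0−0 = 0 → Ȟ^2 ≅ 0


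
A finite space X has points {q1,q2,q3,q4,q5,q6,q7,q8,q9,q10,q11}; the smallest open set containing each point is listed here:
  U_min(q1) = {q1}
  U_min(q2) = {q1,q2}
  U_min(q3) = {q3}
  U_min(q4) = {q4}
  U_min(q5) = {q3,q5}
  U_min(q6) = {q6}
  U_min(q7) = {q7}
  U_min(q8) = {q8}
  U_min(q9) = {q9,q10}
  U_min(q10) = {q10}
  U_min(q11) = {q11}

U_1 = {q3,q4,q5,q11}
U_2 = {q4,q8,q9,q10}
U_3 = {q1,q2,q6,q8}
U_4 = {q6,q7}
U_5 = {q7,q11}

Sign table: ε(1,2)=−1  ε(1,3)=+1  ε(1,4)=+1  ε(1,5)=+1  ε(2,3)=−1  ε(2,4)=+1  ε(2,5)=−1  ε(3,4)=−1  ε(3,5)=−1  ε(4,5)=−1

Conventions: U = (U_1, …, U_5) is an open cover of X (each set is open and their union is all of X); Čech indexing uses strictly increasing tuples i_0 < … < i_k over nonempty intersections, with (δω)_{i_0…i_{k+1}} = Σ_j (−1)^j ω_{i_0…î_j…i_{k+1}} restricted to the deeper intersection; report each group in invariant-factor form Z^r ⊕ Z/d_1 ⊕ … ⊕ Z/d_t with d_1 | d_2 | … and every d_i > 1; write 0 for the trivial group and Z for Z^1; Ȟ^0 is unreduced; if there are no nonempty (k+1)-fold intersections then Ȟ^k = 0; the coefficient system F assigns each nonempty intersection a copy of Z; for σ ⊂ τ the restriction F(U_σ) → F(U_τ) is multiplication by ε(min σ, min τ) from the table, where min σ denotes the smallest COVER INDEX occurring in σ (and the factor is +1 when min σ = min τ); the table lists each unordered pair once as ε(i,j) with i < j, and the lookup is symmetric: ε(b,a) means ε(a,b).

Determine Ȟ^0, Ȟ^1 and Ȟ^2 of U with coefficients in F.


nonempty overlaps:
  U12={q4} U15={q11} U23={q8} U34={q6} U45={q7}
C dims 5,5; δ0: rk 4, SNF 1^4
degree 0: 5−4−0 = 1 → Ȟ^0 ≅ Z
degree 1: 5−0−4 = 1 → Ȟ^1 ≅ Z
degree 2: 0−0−0 = 0 → Ȟ^2 ≅ 0

Ȟ^0(U;F) ≅ Z,  Ȟ^1(U;F) ≅ Z,  Ȟ^2(U;F) ≅ 0


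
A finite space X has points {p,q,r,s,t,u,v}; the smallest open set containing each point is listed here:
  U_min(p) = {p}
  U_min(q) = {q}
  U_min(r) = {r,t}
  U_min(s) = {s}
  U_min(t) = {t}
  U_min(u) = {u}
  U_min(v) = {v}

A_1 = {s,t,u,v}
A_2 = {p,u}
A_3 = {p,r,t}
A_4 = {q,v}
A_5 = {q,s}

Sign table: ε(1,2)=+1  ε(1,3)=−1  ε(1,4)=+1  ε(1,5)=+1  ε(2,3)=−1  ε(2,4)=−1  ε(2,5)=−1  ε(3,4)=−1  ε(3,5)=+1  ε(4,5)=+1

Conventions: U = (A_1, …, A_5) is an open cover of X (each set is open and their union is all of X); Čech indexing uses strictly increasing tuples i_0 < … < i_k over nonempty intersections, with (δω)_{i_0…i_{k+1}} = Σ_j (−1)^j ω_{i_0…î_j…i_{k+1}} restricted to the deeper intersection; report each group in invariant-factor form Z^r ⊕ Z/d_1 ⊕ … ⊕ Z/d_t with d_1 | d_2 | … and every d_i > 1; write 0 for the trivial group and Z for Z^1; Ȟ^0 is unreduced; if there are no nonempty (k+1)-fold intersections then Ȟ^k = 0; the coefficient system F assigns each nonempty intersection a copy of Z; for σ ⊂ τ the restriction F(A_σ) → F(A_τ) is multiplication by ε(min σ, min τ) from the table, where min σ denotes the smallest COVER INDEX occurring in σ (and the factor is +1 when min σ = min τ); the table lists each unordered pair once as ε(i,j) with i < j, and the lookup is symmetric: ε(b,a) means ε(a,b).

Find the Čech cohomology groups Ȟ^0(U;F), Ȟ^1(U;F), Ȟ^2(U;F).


cover nerve:
  A12={u} A13={t} A14={v} A15={s} A23={p} A45={q}
C dims 5,6; δ0: rk 4, SNF 1^4
Ȟ^0: (5−4)−0=1 ⇒ Z
Ȟ^1: (6−0)−4=2 ⇒ Z^2
Ȟ^2: (0−0)−0=0 ⇒ 0

Ȟ^0 = Z; Ȟ^1 = Z^2; Ȟ^2 = 0


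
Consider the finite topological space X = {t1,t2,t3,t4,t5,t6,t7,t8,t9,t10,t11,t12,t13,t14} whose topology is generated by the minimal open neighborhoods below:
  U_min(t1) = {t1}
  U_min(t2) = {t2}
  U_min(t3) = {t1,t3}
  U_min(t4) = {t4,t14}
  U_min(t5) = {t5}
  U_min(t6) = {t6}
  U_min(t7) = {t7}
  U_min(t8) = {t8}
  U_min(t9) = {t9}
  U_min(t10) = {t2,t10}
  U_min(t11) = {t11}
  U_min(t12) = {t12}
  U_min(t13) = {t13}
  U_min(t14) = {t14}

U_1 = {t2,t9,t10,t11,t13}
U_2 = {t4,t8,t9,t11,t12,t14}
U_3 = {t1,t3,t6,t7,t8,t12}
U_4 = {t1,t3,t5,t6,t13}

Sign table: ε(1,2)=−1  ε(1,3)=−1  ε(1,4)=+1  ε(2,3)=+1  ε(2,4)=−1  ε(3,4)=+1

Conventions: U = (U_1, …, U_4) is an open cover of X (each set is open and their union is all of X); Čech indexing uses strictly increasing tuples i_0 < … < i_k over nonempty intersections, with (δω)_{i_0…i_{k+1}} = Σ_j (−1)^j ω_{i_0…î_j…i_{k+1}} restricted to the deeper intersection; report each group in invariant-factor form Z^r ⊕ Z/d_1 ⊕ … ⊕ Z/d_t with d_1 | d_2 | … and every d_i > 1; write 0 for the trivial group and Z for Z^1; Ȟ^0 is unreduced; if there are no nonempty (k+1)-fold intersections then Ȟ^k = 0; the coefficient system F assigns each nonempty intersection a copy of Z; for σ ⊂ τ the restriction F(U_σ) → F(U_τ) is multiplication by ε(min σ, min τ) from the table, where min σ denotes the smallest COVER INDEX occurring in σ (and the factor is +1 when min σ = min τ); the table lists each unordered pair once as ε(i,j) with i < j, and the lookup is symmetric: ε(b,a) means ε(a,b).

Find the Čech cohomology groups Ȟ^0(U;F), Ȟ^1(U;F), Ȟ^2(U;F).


Ȟ^0(U;F) ≅ 0,  Ȟ^1(U;F) ≅ Z/2,  Ȟ^2(U;F) ≅ 0

nonempty intersections:
  U12={t9,t11} U14={t13} U23={t8,t12} U34={t1,t3,t6}
C dims 4,4; δ0: rk 4, SNF 1^3·2
Ȟ^0: (4−4)−0=0 ⇒ 0
Ȟ^1: (4−0)−4=0 plus torsion [2] ⇒ Z/2
Ȟ^2: (0−0)−0=0 ⇒ 0


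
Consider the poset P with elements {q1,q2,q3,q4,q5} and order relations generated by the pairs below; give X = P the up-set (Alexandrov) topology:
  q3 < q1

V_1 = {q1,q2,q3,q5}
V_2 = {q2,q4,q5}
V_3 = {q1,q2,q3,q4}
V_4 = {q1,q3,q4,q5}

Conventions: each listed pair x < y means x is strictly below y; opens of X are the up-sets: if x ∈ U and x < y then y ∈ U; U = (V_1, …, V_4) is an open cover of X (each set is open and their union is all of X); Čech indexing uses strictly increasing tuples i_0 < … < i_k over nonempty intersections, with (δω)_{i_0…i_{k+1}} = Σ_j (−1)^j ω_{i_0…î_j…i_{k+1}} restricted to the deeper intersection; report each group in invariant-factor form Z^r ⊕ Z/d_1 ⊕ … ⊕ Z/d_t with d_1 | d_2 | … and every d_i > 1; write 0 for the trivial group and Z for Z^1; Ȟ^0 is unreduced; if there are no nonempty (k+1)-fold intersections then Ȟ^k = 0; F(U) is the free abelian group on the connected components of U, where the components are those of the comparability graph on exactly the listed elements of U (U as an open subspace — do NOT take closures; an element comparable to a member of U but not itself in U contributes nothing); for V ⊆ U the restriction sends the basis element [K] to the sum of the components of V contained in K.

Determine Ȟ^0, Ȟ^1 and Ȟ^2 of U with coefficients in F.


Ȟ^0(U;F) ≅ Z^4,  Ȟ^1(U;F) ≅ 0,  Ȟ^2(U;F) ≅ 0

nerve simplices:
  V12={q2,q5} V13={q1,q2,q3} V14={q1,q3,q5} V23={q2,q4} V24={q4,q5} V34={q1,q3,q4}
  V123={q2} V124={q5} V134={q1,q3} V234={q4}
components per intersection:
  V1: {q1,q3} {q2} {q5}
  V2: {q2} {q4} {q5}
  V3: {q1,q3} {q2} {q4}
  V4: {q1,q3} {q4} {q5}
  V12: {q2} {q5}
  V13: {q1,q3} {q2}
  V14: {q1,q3} {q5}
  V23: {q2} {q4}
  V24: {q4} {q5}
  V34: {q1,q3} {q4}
  V123: {q2}
  V124: {q5}
  V134: {q1,q3}
  V234: {q4}
C dims 12,12,4; δ0: rk 8, SNF 1^8; δ1: rk 4, SNF 1^4
degree 0: 12−8−0 = 4 → Ȟ^0 ≅ Z^4
degree 1: 12−4−8 = 0 → Ȟ^1 ≅ 0
degree 2: 4−0−4 = 0 → Ȟ^2 ≅ 0


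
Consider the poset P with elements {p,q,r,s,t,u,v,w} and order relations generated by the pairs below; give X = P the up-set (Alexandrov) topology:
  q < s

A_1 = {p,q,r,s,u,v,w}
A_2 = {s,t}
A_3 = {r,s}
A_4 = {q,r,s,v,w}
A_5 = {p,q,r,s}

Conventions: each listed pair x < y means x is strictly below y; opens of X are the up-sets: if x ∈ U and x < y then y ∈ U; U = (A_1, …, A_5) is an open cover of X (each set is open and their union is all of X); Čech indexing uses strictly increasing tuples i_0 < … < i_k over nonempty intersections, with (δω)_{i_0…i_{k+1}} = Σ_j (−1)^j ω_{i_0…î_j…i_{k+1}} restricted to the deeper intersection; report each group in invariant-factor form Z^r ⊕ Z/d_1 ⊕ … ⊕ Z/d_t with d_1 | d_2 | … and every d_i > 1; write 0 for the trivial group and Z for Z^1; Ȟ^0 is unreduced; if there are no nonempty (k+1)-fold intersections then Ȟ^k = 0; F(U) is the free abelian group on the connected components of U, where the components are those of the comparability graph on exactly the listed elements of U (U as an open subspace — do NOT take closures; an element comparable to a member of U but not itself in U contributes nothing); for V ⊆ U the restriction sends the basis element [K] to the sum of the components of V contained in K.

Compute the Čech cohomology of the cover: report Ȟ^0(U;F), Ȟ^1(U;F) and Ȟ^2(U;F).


intersection data:
  A12={s} A13={r,s} A14={q,r,s,v,w} A15={p,q,r,s} A23={s} A24={s} A25={s} A34={r,s} A35={r,s} A45={q,r,s}
  A123={s} A124={s} A125={s} A134={r,s} A135={r,s} A145={q,r,s} A234={s} A235={s} A245={s} A345={r,s}
  A1234={s} A1235={s} A1245={s} A1345={r,s} A2345={s}
  A12345={s}
components per intersection:
  A1: {p} {q,s} {r} {u} {v} {w}
  A2: {s} {t}
  A3: {r} {s}
  A4: {q,s} {r} {v} {w}
  A5: {p} {q,s} {r}
  A12: {s}
  A13: {r} {s}
  A14: {q,s} {r} {v} {w}
  A15: {p} {q,s} {r}
  A23: {s}
  A24: {s}
  A25: {s}
  A34: {r} {s}
  A35: {r} {s}
  A45: {q,s} {r}
  A123: {s}
  A124: {s}
  A125: {s}
  A134: {r} {s}
  A135: {r} {s}
  A145: {q,s} {r}
  A234: {s}
  A235: {s}
  A245: {s}
  A345: {r} {s}
  A1234: {s}
  A1235: {s}
  A1245: {s}
  A1345: {r} {s}
  A2345: {s}
  A12345: {s}
C dims 17,19,14,6; δ0: rk 10, SNF 1^10; δ1: rk 9, SNF 1^9; δ2: rk 5, SNF 1^5
Ȟ^0 = (17 − 10) − 0 = 7, so Ȟ^0 ≅ Z^7
Ȟ^1 = (19 − 9) − 10 = 0, so Ȟ^1 ≅ 0
Ȟ^2 = (14 − 5) − 9 = 0, so Ȟ^2 ≅ 0

Ȟ^0 ≅ Z^7; Ȟ^1 ≅ 0; Ȟ^2 ≅ 0


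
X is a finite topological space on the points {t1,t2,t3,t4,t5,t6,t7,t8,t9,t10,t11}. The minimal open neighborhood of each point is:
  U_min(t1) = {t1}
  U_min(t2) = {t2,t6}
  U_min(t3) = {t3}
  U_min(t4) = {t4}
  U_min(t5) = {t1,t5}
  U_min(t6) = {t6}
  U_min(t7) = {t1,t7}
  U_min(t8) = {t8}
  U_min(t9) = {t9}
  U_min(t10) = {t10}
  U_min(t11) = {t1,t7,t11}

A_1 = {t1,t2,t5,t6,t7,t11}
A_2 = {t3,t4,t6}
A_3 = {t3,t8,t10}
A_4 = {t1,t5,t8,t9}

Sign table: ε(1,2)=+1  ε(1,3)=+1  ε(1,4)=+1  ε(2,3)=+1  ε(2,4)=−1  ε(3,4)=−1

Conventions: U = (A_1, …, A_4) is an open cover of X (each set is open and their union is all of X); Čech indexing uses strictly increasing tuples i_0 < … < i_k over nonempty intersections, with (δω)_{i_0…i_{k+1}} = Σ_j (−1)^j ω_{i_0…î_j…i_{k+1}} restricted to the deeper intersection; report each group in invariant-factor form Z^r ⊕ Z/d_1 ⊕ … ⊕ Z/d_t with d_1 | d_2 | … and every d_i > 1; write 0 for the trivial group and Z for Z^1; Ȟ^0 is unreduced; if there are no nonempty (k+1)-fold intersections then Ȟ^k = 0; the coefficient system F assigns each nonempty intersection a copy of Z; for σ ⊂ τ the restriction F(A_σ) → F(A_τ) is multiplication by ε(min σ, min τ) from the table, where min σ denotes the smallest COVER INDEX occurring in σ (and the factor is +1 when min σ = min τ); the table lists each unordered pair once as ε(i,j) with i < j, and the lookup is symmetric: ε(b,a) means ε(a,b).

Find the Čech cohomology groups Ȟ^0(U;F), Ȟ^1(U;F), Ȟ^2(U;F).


Ȟ^0 = 0; Ȟ^1 = Z/2; Ȟ^2 = 0

intersection data:
  A12={t6} A14={t1,t5} A23={t3} A34={t8}
C dims 4,4; δ0: rk 4, SNF 1^3·2
Ȟ^0 = (4 − 4) − 0 = 0, so Ȟ^0 ≅ 0
Ȟ^1 = (4 − 0) − 4 = 0 plus torsion [2], so Ȟ^1 ≅ Z/2
Ȟ^2 = (0 − 0) − 0 = 0, so Ȟ^2 ≅ 0


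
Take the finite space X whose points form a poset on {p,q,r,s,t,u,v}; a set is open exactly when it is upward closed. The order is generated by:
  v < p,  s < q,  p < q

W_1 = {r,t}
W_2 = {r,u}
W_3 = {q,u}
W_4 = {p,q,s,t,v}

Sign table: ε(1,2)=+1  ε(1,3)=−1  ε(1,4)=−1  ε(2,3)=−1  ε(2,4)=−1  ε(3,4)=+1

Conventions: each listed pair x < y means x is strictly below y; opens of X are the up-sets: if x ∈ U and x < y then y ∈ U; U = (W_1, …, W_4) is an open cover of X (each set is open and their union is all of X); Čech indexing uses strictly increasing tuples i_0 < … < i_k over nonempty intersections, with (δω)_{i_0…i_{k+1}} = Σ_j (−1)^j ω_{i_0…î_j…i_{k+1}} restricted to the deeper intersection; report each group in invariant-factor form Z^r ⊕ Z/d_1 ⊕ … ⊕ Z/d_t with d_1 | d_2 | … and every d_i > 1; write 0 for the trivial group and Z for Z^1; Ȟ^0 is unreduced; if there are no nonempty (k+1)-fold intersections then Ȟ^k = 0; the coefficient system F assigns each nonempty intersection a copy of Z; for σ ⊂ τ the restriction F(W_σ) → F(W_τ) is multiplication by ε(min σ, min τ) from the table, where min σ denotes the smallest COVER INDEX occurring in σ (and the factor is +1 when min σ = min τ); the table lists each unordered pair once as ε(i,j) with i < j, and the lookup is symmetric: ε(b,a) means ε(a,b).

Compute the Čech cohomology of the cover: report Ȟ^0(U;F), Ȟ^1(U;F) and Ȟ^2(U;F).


intersection data:
  W12={r} W14={t} W23={u} W34={q}
C dims 4,4; δ0: rk 3, SNF 1^3
Ȟ^0 = (4 − 3) − 0 = 1, so Ȟ^0 ≅ Z
Ȟ^1 = (4 − 0) − 3 = 1, so Ȟ^1 ≅ Z
Ȟ^2 = (0 − 0) − 0 = 0, so Ȟ^2 ≅ 0

Ȟ^0 ≅ Z, Ȟ^1 ≅ Z and Ȟ^2 ≅ 0


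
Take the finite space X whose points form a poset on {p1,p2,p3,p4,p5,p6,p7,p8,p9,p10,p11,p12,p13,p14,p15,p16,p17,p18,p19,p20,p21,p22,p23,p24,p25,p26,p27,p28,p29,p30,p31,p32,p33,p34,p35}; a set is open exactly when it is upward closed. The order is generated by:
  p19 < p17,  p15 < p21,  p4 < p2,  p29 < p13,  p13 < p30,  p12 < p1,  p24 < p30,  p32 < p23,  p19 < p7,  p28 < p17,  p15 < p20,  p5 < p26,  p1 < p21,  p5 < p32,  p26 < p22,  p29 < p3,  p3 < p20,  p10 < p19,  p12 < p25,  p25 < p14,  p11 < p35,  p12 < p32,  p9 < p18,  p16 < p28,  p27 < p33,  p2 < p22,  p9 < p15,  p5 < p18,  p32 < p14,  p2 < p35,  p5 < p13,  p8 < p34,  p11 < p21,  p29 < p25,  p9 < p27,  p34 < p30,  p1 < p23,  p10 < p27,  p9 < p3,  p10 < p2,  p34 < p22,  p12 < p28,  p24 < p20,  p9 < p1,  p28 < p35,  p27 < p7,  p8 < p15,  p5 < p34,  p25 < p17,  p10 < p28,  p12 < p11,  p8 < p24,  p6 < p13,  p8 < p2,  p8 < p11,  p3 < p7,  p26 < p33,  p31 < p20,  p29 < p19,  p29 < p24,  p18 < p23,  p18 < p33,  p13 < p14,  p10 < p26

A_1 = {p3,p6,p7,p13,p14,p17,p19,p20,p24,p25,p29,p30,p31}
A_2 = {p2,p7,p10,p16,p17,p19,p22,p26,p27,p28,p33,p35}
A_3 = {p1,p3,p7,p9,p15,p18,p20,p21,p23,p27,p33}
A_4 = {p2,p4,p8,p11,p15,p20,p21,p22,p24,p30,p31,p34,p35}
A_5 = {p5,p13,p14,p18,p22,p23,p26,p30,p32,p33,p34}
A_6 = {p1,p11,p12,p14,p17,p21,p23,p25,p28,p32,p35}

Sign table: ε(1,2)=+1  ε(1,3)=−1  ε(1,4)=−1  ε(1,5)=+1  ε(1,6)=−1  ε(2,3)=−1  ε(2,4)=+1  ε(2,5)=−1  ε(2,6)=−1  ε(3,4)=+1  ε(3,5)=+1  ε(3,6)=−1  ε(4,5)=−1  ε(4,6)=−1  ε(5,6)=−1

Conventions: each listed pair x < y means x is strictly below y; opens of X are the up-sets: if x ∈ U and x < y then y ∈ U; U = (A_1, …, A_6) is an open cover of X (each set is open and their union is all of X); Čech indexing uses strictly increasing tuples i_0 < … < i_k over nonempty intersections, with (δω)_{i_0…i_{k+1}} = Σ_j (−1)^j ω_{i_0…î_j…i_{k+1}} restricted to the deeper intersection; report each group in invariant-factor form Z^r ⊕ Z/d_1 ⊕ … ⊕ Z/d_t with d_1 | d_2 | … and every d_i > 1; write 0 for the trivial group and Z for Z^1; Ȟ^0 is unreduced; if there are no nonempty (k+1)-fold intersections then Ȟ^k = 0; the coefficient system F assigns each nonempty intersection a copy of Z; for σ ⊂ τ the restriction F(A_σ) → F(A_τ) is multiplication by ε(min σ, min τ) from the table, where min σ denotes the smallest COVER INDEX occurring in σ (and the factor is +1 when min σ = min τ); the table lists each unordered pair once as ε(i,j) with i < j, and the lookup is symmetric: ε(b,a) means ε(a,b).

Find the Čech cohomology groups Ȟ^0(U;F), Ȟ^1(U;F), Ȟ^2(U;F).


Ȟ^0 ≅ 0, Ȟ^1 ≅ Z/2 and Ȟ^2 ≅ Z

nerve simplices:
  A12={p7,p17,p19} A13={p3,p7,p20} A14={p20,p24,p30,p31} A15={p13,p14,p30} A16={p14,p17,p25} A23={p7,p27,p33} A24={p2,p22,p35} A25={p22,p26,p33} A26={p17,p28,p35} A34={p15,p20,p21} A35={p18,p23,p33} A36={p1,p21,p23} A45={p22,p30,p34} A46={p11,p21,p35} A56={p14,p23,p32}
  A123={p7} A126={p17} A134={p20} A145={p30} A156={p14} A235={p33} A245={p22} A246={p35} A346={p21} A356={p23}
C dims 6,15,10; δ0: rk 6, SNF 1^5·2; δ1: rk 9, SNF 1^9
degree 0: 6−6−0 = 0 → Ȟ^0 ≅ 0
degree 1: 15−9−6 = 0 plus torsion [2] → Ȟ^1 ≅ Z/2
degree 2: 10−0−9 = 1 → Ȟ^2 ≅ Z


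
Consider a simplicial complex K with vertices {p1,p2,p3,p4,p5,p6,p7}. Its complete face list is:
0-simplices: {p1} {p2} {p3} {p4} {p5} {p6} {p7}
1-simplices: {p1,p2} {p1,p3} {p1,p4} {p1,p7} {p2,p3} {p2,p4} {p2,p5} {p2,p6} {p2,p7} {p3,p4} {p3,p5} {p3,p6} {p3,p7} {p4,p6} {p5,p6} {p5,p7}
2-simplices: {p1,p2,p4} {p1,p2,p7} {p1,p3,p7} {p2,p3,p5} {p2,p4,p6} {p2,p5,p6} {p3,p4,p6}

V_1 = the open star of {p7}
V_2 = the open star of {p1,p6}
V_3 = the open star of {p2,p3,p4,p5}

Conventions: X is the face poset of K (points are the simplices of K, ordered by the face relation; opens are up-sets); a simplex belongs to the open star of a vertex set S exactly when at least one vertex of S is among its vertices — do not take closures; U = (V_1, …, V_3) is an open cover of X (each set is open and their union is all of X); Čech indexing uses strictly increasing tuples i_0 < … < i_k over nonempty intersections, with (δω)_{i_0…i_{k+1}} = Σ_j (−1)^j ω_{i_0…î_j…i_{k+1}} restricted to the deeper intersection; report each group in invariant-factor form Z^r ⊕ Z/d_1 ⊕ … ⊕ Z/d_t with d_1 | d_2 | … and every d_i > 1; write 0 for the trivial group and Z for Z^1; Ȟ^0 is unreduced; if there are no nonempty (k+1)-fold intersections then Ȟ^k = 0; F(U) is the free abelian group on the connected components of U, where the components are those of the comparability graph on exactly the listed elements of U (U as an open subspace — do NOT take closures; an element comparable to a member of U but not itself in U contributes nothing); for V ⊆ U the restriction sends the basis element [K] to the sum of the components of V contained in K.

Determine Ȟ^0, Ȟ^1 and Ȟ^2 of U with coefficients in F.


Ȟ^0 ≅ Z, Ȟ^1 ≅ Z^2, Ȟ^2 ≅ 0

intersection data:
  V1={{p7},{p1,p7},{p2,p7},{p3,p7},{p5,p7},{p1,p2,p7},{p1,p3,p7}} V2={{p1},{p6},{p1,p2},{p1,p3},{p1,p4},{p1,p7},{p2,p6},{p3,p6},{p4,p6},{p5,p6},{p1,p2,p4},{p1,p2,p7},{p1,p3,p7},{p2,p4,p6},{p2,p5,p6},{p3,p4,p6}} V3={{p2},{p3},{p4},{p5},{p1,p2},{p1,p3},{p1,p4},{p2,p3},{p2,p4},{p2,p5},{p2,p6},{p2,p7},{p3,p4},{p3,p5},{p3,p6},{p3,p7},{p4,p6},{p5,p6},{p5,p7},{p1,p2,p4},{p1,p2,p7},{p1,p3,p7},{p2,p3,p5},{p2,p4,p6},{p2,p5,p6},{p3,p4,p6}}
  V12={{p1,p7},{p1,p2,p7},{p1,p3,p7}} V13={{p2,p7},{p3,p7},{p5,p7},{p1,p2,p7},{p1,p3,p7}} V23={{p1,p2},{p1,p3},{p1,p4},{p2,p6},{p3,p6},{p4,p6},{p5,p6},{p1,p2,p4},{p1,p2,p7},{p1,p3,p7},{p2,p4,p6},{p2,p5,p6},{p3,p4,p6}}
  V123={{p1,p2,p7},{p1,p3,p7}}
components per intersection:
  V1: {{p7},{p1,p7},{p2,p7},{p3,p7},{p5,p7},{p1,p2,p7},{p1,p3,p7}}
  V2: {{p1},{p1,p2},{p1,p3},{p1,p4},{p1,p7},{p1,p2,p4},{p1,p2,p7},{p1,p3,p7}} {{p6},{p2,p6},{p3,p6},{p4,p6},{p5,p6},{p2,p4,p6},{p2,p5,p6},{p3,p4,p6}}
  V3: {{p2},{p3},{p4},{p5},{p1,p2},{p1,p3},{p1,p4},{p2,p3},{p2,p4},{p2,p5},{p2,p6},{p2,p7},{p3,p4},{p3,p5},{p3,p6},{p3,p7},{p4,p6},{p5,p6},{p5,p7},{p1,p2,p4},{p1,p2,p7},{p1,p3,p7},{p2,p3,p5},{p2,p4,p6},{p2,p5,p6},{p3,p4,p6}}
  V12: {{p1,p7},{p1,p2,p7},{p1,p3,p7}}
  V13: {{p2,p7},{p1,p2,p7}} {{p3,p7},{p1,p3,p7}} {{p5,p7}}
  V23: {{p1,p2},{p1,p4},{p1,p2,p4},{p1,p2,p7}} {{p1,p3},{p1,p3,p7}} {{p2,p6},{p3,p6},{p4,p6},{p5,p6},{p2,p4,p6},{p2,p5,p6},{p3,p4,p6}}
  V123: {{p1,p2,p7}} {{p1,p3,p7}}
C dims 4,7,2; δ0: rk 3, SNF 1^3; δ1: rk 2, SNF 1^2
Ȟ^0 = (4 − 3) − 0 = 1, so Ȟ^0 ≅ Z
Ȟ^1 = (7 − 2) − 3 = 2, so Ȟ^1 ≅ Z^2
Ȟ^2 = (2 − 0) − 2 = 0, so Ȟ^2 ≅ 0


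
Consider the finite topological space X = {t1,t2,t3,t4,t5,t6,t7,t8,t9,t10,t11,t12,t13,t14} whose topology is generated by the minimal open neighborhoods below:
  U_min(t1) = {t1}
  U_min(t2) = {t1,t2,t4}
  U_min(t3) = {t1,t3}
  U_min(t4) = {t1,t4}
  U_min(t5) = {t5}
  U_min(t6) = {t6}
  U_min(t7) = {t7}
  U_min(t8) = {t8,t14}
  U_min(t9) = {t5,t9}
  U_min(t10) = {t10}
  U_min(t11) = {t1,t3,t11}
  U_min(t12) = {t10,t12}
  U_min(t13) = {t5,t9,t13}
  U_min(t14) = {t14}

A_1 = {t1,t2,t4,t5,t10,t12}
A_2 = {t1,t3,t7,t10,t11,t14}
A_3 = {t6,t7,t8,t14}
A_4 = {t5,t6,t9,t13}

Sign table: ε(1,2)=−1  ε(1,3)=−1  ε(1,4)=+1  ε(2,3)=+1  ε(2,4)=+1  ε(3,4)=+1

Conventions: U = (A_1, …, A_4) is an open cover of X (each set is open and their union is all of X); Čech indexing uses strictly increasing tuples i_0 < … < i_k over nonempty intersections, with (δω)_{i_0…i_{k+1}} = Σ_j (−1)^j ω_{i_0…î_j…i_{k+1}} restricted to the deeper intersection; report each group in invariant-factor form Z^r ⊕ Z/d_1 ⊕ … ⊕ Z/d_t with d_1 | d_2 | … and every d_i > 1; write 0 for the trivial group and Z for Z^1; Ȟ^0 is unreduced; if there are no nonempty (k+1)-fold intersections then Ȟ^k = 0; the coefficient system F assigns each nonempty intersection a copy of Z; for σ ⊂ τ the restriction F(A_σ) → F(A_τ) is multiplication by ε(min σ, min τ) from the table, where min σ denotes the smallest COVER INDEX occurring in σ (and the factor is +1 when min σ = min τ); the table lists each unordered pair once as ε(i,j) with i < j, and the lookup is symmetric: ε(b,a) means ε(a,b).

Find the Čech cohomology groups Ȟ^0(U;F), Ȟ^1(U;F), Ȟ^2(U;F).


Ȟ^0 = 0, Ȟ^1 = Z/2 and Ȟ^2 = 0

nerve simplices:
  A12={t1,t10} A14={t5} A23={t7,t14} A34={t6}
C dims 4,4; δ0: rk 4, SNF 1^3·2
degree 0: 4−4−0 = 0 → Ȟ^0 ≅ 0
degree 1: 4−0−4 = 0 plus torsion [2] → Ȟ^1 ≅ Z/2
degree 2: 0−0−0 = 0 → Ȟ^2 ≅ 0


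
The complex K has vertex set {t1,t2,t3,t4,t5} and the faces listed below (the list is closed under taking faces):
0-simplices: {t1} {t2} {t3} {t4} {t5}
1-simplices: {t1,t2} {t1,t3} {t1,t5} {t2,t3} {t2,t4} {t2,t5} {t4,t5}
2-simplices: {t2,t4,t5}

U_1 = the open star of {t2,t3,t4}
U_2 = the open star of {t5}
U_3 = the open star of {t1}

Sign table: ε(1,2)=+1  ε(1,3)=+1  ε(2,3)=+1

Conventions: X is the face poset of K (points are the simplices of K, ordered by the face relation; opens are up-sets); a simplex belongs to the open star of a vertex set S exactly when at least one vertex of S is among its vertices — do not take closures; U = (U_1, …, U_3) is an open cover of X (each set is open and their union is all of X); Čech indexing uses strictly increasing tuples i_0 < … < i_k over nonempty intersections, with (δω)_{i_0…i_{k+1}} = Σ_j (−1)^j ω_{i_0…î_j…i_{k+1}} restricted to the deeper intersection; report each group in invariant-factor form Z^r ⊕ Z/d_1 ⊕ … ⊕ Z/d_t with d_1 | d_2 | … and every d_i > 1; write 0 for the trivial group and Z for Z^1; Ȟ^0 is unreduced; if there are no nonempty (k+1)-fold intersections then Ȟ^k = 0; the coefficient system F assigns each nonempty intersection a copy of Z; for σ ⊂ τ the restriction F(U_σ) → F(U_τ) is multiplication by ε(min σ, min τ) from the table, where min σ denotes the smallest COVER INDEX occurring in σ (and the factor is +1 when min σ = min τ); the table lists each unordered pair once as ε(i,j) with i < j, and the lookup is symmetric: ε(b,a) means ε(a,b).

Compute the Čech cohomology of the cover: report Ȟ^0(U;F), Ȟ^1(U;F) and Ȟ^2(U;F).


nerve of the cover:
  U1={{t2},{t3},{t4},{t1,t2},{t1,t3},{t2,t3},{t2,t4},{t2,t5},{t4,t5},{t2,t4,t5}} U2={{t5},{t1,t5},{t2,t5},{t4,t5},{t2,t4,t5}} U3={{t1},{t1,t2},{t1,t3},{t1,t5}}
  U12={{t2,t5},{t4,t5},{t2,t4,t5}} U13={{t1,t2},{t1,t3}} U23={{t1,t5}}
C dims 3,3; δ0: rk 2, SNF 1^2
Ȟ^0 = (3 − 2) − 0 = 1, so Ȟ^0 ≅ Z
Ȟ^1 = (3 − 0) − 2 = 1, so Ȟ^1 ≅ Z
Ȟ^2 = (0 − 0) − 0 = 0, so Ȟ^2 ≅ 0

Ȟ^0 ≅ Z,  Ȟ^1 ≅ Z,  Ȟ^2 ≅ 0


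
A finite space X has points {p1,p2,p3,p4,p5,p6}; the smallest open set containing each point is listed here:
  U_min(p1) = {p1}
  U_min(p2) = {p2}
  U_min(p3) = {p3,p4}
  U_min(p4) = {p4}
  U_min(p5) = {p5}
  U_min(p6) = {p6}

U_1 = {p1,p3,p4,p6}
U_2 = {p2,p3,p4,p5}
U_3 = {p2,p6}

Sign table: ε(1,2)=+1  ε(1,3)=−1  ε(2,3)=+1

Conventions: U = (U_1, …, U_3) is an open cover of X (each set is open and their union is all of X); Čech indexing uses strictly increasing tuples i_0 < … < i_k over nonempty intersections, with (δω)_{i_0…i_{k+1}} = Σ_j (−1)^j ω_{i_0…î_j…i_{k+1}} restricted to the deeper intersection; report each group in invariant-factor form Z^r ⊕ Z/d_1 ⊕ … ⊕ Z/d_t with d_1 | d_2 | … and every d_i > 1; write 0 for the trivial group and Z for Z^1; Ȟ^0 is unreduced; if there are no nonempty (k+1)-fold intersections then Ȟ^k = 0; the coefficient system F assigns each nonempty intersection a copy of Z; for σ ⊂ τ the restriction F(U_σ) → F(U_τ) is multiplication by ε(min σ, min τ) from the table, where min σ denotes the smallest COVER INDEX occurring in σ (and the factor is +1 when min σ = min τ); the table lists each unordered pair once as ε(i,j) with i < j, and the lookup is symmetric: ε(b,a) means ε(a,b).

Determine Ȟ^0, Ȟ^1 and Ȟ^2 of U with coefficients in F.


nonempty overlaps:
  U12={p3,p4} U13={p6} U23={p2}
C dims 3,3; δ0: rk 3, SNF 1^2·2
degree 0: 3−3−0 = 0 → Ȟ^0 ≅ 0
degree 1: 3−0−3 = 0 plus torsion [2] → Ȟ^1 ≅ Z/2
degree 2: 0−0−0 = 0 → Ȟ^2 ≅ 0

Ȟ^0(U;F) ≅ 0, Ȟ^1(U;F) ≅ Z/2, Ȟ^2(U;F) ≅ 0


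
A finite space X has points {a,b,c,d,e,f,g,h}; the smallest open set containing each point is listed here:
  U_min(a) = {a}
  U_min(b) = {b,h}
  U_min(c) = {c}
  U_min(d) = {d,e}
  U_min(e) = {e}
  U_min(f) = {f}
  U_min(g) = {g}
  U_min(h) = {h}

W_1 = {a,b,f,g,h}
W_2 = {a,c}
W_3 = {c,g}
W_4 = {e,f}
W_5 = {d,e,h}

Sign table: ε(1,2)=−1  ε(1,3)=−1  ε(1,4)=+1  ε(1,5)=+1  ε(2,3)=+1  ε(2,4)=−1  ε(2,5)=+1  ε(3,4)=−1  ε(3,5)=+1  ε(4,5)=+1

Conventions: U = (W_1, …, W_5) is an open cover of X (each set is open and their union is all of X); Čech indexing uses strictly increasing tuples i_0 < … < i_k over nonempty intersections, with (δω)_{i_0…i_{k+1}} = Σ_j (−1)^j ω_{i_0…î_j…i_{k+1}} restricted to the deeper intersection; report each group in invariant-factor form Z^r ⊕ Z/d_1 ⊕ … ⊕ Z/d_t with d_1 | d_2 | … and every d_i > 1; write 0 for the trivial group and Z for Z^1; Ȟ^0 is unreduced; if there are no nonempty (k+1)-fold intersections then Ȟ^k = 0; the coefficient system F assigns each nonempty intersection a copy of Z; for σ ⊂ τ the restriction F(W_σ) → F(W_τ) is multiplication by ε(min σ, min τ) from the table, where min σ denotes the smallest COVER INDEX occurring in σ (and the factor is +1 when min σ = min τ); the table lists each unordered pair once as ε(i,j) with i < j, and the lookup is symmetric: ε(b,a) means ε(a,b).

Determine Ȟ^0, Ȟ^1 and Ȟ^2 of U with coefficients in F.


nerve of the cover:
  W12={a} W13={g} W14={f} W15={h} W23={c} W45={e}
C dims 5,6; δ0: rk 4, SNF 1^4
Ȟ^0 = (5 − 4) − 0 = 1, so Ȟ^0 ≅ Z
Ȟ^1 = (6 − 0) − 4 = 2, so Ȟ^1 ≅ Z^2
Ȟ^2 = (0 − 0) − 0 = 0, so Ȟ^2 ≅ 0

Ȟ^0(U;F) ≅ Z; Ȟ^1(U;F) ≅ Z^2; Ȟ^2(U;F) ≅ 0


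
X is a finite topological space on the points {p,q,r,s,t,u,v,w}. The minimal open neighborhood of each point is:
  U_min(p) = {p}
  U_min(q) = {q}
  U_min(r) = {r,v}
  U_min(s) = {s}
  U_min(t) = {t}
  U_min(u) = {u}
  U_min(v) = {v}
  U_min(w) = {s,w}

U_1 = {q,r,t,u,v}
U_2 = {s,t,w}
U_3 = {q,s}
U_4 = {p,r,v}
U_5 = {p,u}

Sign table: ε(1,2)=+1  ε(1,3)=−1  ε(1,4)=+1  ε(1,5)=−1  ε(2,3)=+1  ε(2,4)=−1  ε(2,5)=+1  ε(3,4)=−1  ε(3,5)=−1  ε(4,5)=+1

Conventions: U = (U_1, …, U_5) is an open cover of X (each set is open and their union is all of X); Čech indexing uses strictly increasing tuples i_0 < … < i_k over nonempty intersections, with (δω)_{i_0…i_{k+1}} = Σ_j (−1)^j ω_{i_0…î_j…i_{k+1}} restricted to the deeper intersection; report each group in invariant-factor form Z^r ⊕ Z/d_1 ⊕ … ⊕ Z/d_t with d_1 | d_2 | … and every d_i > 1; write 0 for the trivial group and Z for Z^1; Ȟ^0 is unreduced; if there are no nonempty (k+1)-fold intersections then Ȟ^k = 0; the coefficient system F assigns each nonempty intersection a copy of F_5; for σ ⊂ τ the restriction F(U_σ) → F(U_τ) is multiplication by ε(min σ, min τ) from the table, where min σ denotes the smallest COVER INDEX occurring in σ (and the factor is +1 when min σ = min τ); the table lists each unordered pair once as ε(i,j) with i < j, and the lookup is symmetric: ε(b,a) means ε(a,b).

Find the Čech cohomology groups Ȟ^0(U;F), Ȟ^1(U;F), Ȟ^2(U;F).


cover nerve:
  U12={t} U13={q} U14={r,v} U15={u} U23={s} U45={p}
C dims 5,6; δ0: rk_F5 5
Ȟ^0: (5−5)−0=0 ⇒ 0
Ȟ^1: (6−0)−5=1 ⇒ Z/5
Ȟ^2: (0−0)−0=0 ⇒ 0

Ȟ^0(U;F) ≅ 0,  Ȟ^1(U;F) ≅ Z/5,  Ȟ^2(U;F) ≅ 0


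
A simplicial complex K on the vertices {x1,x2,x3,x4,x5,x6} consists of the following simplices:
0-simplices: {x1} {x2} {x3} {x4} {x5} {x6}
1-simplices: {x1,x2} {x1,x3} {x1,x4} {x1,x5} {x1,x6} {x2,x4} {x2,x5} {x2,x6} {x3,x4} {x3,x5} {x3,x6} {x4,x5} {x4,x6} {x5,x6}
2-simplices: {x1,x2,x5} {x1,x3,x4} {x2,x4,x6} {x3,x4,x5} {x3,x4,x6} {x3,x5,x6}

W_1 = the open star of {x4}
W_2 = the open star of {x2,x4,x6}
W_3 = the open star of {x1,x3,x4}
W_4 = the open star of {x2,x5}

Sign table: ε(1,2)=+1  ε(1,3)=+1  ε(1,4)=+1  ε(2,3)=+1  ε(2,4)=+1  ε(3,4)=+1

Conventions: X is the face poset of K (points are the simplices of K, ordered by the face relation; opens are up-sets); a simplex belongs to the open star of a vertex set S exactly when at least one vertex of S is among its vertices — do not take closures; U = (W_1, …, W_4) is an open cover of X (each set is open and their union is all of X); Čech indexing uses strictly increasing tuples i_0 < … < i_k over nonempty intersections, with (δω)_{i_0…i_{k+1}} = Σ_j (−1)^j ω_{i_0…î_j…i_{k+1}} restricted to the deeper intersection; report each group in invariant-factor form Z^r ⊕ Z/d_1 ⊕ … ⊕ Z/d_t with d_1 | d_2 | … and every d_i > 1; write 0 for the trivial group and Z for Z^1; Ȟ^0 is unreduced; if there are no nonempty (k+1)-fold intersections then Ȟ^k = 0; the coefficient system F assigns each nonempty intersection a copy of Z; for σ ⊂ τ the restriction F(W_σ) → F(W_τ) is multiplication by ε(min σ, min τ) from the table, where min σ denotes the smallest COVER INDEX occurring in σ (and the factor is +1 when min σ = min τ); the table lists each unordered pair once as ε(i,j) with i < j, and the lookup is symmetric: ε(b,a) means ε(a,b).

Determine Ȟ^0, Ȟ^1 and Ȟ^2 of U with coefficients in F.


nerve simplices:
  W1={{x4},{x1,x4},{x2,x4},{x3,x4},{x4,x5},{x4,x6},{x1,x3,x4},{x2,x4,x6},{x3,x4,x5},{x3,x4,x6}} W2={{x2},{x4},{x6},{x1,x2},{x1,x4},{x1,x6},{x2,x4},{x2,x5},{x2,x6},{x3,x4},{x3,x6},{x4,x5},{x4,x6},{x5,x6},{x1,x2,x5},{x1,x3,x4},{x2,x4,x6},{x3,x4,x5},{x3,x4,x6},{x3,x5,x6}} W3={{x1},{x3},{x4},{x1,x2},{x1,x3},{x1,x4},{x1,x5},{x1,x6},{x2,x4},{x3,x4},{x3,x5},{x3,x6},{x4,x5},{x4,x6},{x1,x2,x5},{x1,x3,x4},{x2,x4,x6},{x3,x4,x5},{x3,x4,x6},{x3,x5,x6}} W4={{x2},{x5},{x1,x2},{x1,x5},{x2,x4},{x2,x5},{x2,x6},{x3,x5},{x4,x5},{x5,x6},{x1,x2,x5},{x2,x4,x6},{x3,x4,x5},{x3,x5,x6}}
  W12={{x4},{x1,x4},{x2,x4},{x3,x4},{x4,x5},{x4,x6},{x1,x3,x4},{x2,x4,x6},{x3,x4,x5},{x3,x4,x6}} W13={{x4},{x1,x4},{x2,x4},{x3,x4},{x4,x5},{x4,x6},{x1,x3,x4},{x2,x4,x6},{x3,x4,x5},{x3,x4,x6}} W14={{x2,x4},{x4,x5},{x2,x4,x6},{x3,x4,x5}} W23={{x4},{x1,x2},{x1,x4},{x1,x6},{x2,x4},{x3,x4},{x3,x6},{x4,x5},{x4,x6},{x1,x2,x5},{x1,x3,x4},{x2,x4,x6},{x3,x4,x5},{x3,x4,x6},{x3,x5,x6}} W24={{x2},{x1,x2},{x2,x4},{x2,x5},{x2,x6},{x4,x5},{x5,x6},{x1,x2,x5},{x2,x4,x6},{x3,x4,x5},{x3,x5,x6}} W34={{x1,x2},{x1,x5},{x2,x4},{x3,x5},{x4,x5},{x1,x2,x5},{x2,x4,x6},{x3,x4,x5},{x3,x5,x6}}
  W123={{x4},{x1,x4},{x2,x4},{x3,x4},{x4,x5},{x4,x6},{x1,x3,x4},{x2,x4,x6},{x3,x4,x5},{x3,x4,x6}} W124={{x2,x4},{x4,x5},{x2,x4,x6},{x3,x4,x5}} W134={{x2,x4},{x4,x5},{x2,x4,x6},{x3,x4,x5}} W234={{x1,x2},{x2,x4},{x4,x5},{x1,x2,x5},{x2,x4,x6},{x3,x4,x5},{x3,x5,x6}}
  W1234={{x2,x4},{x4,x5},{x2,x4,x6},{x3,x4,x5}}
C dims 4,6,4,1; δ0: rk 3, SNF 1^3; δ1: rk 3, SNF 1^3; δ2: rk 1, SNF 1^1
degree 0: 4−3−0 = 1 → Ȟ^0 ≅ Z
degree 1: 6−3−3 = 0 → Ȟ^1 ≅ 0
degree 2: 4−1−3 = 0 → Ȟ^2 ≅ 0

Ȟ^0 = Z,  Ȟ^1 = 0,  Ȟ^2 = 0
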